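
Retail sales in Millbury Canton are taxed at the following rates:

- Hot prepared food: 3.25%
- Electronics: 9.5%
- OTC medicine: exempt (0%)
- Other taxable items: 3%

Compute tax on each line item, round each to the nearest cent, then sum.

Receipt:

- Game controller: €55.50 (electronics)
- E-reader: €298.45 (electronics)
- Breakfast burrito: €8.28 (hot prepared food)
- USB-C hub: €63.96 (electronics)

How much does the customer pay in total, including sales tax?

€466.16

Game controller €55.50: electronics → 9.5% → €5.27
E-reader €298.45: electronics → 9.5% → €28.35
Breakfast burrito €8.28: hot prepared food → 3.25% → €0.27
USB-C hub €63.96: electronics → 9.5% → €6.08
Subtotal = €426.19; tax = €39.97; total due = €466.16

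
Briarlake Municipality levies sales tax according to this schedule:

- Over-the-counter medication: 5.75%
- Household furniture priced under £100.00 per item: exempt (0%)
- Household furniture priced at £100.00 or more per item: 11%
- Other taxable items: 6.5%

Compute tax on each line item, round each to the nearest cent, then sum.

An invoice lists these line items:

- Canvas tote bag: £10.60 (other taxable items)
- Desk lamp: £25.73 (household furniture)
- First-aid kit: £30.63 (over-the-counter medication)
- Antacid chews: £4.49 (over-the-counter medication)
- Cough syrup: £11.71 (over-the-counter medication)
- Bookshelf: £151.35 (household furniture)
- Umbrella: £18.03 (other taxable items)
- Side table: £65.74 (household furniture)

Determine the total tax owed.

£21.20

Canvas tote bag £10.60: other taxable items → 6.5% → £0.69
Desk lamp £25.73: household furniture, under £100.00 → 0% → £0.00
First-aid kit £30.63: over-the-counter medication → 5.75% → £1.76
Antacid chews £4.49: over-the-counter medication → 5.75% → £0.26
Cough syrup £11.71: over-the-counter medication → 5.75% → £0.67
Bookshelf £151.35: household furniture, £100.00 or more → 11% → £16.65
Umbrella £18.03: other taxable items → 6.5% → £1.17
Side table £65.74: household furniture, under £100.00 → 0% → £0.00
Total tax = £0.69 + £1.76 + £0.26 + £0.67 + £16.65 + £1.17 = £21.20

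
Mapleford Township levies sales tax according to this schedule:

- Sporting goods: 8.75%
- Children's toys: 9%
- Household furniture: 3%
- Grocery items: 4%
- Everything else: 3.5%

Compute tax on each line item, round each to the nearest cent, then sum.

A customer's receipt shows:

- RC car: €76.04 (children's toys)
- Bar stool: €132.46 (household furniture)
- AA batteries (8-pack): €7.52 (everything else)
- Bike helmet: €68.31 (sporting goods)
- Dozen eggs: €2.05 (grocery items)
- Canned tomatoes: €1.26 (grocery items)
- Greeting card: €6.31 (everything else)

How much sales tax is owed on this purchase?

€17.40

RC car €76.04: children's toys → 9% → €6.84
Bar stool €132.46: household furniture → 3% → €3.97
AA batteries (8-pack) €7.52: everything else → 3.5% → €0.26
Bike helmet €68.31: sporting goods → 8.75% → €5.98
Dozen eggs €2.05: grocery items → 4% → €0.08
Canned tomatoes €1.26: grocery items → 4% → €0.05
Greeting card €6.31: everything else → 3.5% → €0.22
Total tax = €6.84 + €3.97 + €0.26 + €5.98 + €0.08 + €0.05 + €0.22 = €17.40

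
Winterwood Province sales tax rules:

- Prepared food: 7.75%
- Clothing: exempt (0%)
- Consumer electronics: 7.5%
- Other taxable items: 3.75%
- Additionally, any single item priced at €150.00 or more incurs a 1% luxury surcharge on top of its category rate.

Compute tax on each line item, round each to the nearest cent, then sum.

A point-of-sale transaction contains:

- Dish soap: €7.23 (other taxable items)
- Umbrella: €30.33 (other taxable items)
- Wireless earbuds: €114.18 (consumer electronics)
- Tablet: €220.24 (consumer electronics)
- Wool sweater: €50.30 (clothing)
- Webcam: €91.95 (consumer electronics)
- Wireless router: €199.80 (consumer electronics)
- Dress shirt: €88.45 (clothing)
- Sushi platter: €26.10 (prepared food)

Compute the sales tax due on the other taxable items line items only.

Dish soap €7.23: other taxable items → 3.75% → €0.27
Umbrella €30.33: other taxable items → 3.75% → €1.14
Tax on other taxable items = €0.27 + €1.14 = €1.41

€1.41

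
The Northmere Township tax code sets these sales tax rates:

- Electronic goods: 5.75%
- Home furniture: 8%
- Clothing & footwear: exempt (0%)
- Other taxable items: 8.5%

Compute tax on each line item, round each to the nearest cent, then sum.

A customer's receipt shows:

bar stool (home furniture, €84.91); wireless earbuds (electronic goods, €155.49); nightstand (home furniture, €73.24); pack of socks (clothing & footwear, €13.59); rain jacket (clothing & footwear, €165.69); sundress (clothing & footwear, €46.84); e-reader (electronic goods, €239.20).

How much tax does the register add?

Bar stool €84.91: home furniture → 8% → €6.79
Wireless earbuds €155.49: electronic goods → 5.75% → €8.94
Nightstand €73.24: home furniture → 8% → €5.86
Pack of socks €13.59: clothing & footwear → 0% → €0.00
Rain jacket €165.69: clothing & footwear → 0% → €0.00
Sundress €46.84: clothing & footwear → 0% → €0.00
E-reader €239.20: electronic goods → 5.75% → €13.75
Total tax = €6.79 + €8.94 + €5.86 + €13.75 = €35.34

€35.34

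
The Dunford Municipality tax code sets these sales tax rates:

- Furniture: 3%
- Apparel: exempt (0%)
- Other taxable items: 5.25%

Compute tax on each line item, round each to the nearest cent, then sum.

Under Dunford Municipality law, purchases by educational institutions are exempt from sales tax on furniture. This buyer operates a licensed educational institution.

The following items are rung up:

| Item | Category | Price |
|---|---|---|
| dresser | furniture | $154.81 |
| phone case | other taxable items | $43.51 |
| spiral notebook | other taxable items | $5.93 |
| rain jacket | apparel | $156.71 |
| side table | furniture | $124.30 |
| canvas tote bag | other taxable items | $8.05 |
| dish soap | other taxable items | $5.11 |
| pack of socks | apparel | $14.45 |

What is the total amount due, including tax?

$516.15

Dresser $154.81: furniture, buyer-exempt → 0% → $0.00
Phone case $43.51: other taxable items → 5.25% → $2.28
Spiral notebook $5.93: other taxable items → 5.25% → $0.31
Rain jacket $156.71: apparel → 0% → $0.00
Side table $124.30: furniture, buyer-exempt → 0% → $0.00
Canvas tote bag $8.05: other taxable items → 5.25% → $0.42
Dish soap $5.11: other taxable items → 5.25% → $0.27
Pack of socks $14.45: apparel → 0% → $0.00
Subtotal = $512.87; tax = $3.28; total due = $516.15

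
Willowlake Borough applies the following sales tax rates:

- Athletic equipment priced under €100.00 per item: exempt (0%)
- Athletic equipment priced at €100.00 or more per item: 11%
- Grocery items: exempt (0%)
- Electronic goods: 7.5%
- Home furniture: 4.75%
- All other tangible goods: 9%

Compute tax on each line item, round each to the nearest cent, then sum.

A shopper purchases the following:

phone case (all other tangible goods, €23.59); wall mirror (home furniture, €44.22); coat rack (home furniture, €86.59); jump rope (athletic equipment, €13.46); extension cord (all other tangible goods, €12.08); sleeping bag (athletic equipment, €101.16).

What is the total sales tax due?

€20.55

Phone case €23.59: all other tangible goods → 9% → €2.12
Wall mirror €44.22: home furniture → 4.75% → €2.10
Coat rack €86.59: home furniture → 4.75% → €4.11
Jump rope €13.46: athletic equipment, under €100.00 → 0% → €0.00
Extension cord €12.08: all other tangible goods → 9% → €1.09
Sleeping bag €101.16: athletic equipment, €100.00 or more → 11% → €11.13
Total tax = €2.12 + €2.10 + €4.11 + €1.09 + €11.13 = €20.55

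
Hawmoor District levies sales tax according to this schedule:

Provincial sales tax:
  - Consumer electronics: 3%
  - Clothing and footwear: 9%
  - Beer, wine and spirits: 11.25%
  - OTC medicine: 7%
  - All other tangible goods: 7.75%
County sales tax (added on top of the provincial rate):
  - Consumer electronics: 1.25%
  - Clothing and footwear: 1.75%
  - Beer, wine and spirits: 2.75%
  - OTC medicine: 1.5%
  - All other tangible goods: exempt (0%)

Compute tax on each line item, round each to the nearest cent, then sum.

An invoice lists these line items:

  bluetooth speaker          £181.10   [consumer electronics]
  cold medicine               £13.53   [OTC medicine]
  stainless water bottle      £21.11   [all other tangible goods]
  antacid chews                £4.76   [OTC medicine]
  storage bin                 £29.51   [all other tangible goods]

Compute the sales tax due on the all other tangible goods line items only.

Stainless water bottle £21.11: all other tangible goods → 7.75% + 0% county = 7.75% → £1.64
Storage bin £29.51: all other tangible goods → 7.75% + 0% county = 7.75% → £2.29
Tax on all other tangible goods = £1.64 + £2.29 = £3.93

£3.93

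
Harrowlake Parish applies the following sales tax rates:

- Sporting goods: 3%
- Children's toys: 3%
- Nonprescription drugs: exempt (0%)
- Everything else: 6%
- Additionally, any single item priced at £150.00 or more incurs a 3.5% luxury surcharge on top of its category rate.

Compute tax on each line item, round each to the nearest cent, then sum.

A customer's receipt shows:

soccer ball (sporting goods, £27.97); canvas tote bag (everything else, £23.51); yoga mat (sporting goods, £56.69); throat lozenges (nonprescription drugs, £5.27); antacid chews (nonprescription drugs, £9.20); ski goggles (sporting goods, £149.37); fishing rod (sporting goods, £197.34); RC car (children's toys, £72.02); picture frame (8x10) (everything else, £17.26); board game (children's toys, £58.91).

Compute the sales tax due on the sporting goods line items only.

Soccer ball £27.97: sporting goods → 3% → £0.84
Yoga mat £56.69: sporting goods → 3% → £1.70
Ski goggles £149.37: sporting goods → 3% → £4.48
Fishing rod £197.34: sporting goods → 3% + 3.5% surcharge = 6.5% → £12.83
Tax on sporting goods = £0.84 + £1.70 + £4.48 + £12.83 = £19.85

£19.85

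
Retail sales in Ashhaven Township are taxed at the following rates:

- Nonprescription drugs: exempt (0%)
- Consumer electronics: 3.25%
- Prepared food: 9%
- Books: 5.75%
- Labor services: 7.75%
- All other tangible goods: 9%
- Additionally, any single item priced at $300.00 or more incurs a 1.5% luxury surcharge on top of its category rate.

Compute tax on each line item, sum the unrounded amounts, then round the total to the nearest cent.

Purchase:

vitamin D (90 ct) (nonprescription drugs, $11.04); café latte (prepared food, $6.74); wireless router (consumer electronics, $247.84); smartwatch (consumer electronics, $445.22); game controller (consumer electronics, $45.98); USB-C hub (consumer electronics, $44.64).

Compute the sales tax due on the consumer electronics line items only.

$32.15

Wireless router $247.84: consumer electronics → 3.25% → $8.0548
Smartwatch $445.22: consumer electronics → 3.25% + 1.5% surcharge = 4.75% → $21.14795
Game controller $45.98: consumer electronics → 3.25% → $1.49435
USB-C hub $44.64: consumer electronics → 3.25% → $1.4508
Tax on consumer electronics: unrounded sum = $32.1479 → $32.15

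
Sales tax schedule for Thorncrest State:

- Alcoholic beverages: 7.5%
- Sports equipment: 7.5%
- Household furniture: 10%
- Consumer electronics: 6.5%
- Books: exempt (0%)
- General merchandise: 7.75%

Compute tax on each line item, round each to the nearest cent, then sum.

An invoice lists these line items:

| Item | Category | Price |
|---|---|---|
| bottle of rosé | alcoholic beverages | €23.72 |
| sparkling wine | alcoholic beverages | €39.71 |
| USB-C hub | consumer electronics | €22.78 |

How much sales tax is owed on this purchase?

Bottle of rosé €23.72: alcoholic beverages → 7.5% → €1.78
Sparkling wine €39.71: alcoholic beverages → 7.5% → €2.98
USB-C hub €22.78: consumer electronics → 6.5% → €1.48
Total tax = €1.78 + €2.98 + €1.48 = €6.24

€6.24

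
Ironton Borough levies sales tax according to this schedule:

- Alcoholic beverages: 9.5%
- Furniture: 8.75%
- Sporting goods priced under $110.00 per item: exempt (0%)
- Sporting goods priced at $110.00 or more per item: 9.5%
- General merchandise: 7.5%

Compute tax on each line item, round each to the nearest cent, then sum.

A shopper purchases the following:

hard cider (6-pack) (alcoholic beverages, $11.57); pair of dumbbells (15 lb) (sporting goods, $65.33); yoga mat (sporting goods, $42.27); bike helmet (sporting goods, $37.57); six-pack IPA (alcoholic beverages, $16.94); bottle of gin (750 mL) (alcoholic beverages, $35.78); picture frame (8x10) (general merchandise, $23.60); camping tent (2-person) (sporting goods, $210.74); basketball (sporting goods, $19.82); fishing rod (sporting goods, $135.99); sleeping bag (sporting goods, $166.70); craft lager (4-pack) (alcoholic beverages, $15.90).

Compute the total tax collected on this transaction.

$58.17

Hard cider (6-pack) $11.57: alcoholic beverages → 9.5% → $1.10
Pair of dumbbells (15 lb) $65.33: sporting goods, under $110.00 → 0% → $0.00
Yoga mat $42.27: sporting goods, under $110.00 → 0% → $0.00
Bike helmet $37.57: sporting goods, under $110.00 → 0% → $0.00
Six-pack IPA $16.94: alcoholic beverages → 9.5% → $1.61
Bottle of gin (750 mL) $35.78: alcoholic beverages → 9.5% → $3.40
Picture frame (8x10) $23.60: general merchandise → 7.5% → $1.77
Camping tent (2-person) $210.74: sporting goods, $110.00 or more → 9.5% → $20.02
Basketball $19.82: sporting goods, under $110.00 → 0% → $0.00
Fishing rod $135.99: sporting goods, $110.00 or more → 9.5% → $12.92
Sleeping bag $166.70: sporting goods, $110.00 or more → 9.5% → $15.84
Craft lager (4-pack) $15.90: alcoholic beverages → 9.5% → $1.51
Total tax = $1.10 + $1.61 + $3.40 + $1.77 + $20.02 + $12.92 + $15.84 + $1.51 = $58.17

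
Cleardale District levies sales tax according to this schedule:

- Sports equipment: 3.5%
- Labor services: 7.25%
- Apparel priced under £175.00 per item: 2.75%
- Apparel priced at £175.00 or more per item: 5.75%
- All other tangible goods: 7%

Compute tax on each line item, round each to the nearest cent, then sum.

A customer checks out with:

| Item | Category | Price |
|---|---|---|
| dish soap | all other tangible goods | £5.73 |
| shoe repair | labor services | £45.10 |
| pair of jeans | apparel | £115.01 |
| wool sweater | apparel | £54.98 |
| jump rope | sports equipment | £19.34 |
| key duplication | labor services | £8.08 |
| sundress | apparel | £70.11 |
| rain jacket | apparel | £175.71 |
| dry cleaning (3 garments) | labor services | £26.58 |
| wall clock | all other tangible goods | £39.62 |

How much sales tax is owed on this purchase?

£26.34

Dish soap £5.73: all other tangible goods → 7% → £0.40
Shoe repair £45.10: labor services → 7.25% → £3.27
Pair of jeans £115.01: apparel, under £175.00 → 2.75% → £3.16
Wool sweater £54.98: apparel, under £175.00 → 2.75% → £1.51
Jump rope £19.34: sports equipment → 3.5% → £0.68
Key duplication £8.08: labor services → 7.25% → £0.59
Sundress £70.11: apparel, under £175.00 → 2.75% → £1.93
Rain jacket £175.71: apparel, £175.00 or more → 5.75% → £10.10
Dry cleaning (3 garments) £26.58: labor services → 7.25% → £1.93
Wall clock £39.62: all other tangible goods → 7% → £2.77
Total tax = £0.40 + £3.27 + £3.16 + £1.51 + £0.68 + £0.59 + £1.93 + £10.10 + £1.93 + £2.77 = £26.34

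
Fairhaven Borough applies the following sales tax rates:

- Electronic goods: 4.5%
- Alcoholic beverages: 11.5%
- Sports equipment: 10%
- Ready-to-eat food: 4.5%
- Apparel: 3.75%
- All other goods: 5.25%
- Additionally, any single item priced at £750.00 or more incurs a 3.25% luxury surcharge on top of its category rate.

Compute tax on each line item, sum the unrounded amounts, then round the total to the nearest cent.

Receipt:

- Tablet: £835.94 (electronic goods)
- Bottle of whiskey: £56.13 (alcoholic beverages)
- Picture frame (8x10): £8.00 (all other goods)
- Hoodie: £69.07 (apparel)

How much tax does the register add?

£74.25

Tablet £835.94: electronic goods → 4.5% + 3.25% surcharge = 7.75% → £64.78535
Bottle of whiskey £56.13: alcoholic beverages → 11.5% → £6.45495
Picture frame (8x10) £8.00: all other goods → 5.25% → £0.42
Hoodie £69.07: apparel → 3.75% → £2.590125
Unrounded tax sum = £74.250425 → £74.25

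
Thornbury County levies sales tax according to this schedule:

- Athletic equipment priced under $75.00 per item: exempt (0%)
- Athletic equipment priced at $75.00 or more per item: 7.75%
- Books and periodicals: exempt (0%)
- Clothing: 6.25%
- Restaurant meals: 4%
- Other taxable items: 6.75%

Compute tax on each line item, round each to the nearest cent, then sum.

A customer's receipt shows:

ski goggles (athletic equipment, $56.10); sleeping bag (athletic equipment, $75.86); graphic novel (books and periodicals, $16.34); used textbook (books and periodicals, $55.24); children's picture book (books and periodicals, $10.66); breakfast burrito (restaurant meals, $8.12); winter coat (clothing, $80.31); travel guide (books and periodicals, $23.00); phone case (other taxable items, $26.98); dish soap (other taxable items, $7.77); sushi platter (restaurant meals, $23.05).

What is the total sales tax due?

Ski goggles $56.10: athletic equipment, under $75.00 → 0% → $0.00
Sleeping bag $75.86: athletic equipment, $75.00 or more → 7.75% → $5.88
Graphic novel $16.34: books and periodicals → 0% → $0.00
Used textbook $55.24: books and periodicals → 0% → $0.00
Children's picture book $10.66: books and periodicals → 0% → $0.00
Breakfast burrito $8.12: restaurant meals → 4% → $0.32
Winter coat $80.31: clothing → 6.25% → $5.02
Travel guide $23.00: books and periodicals → 0% → $0.00
Phone case $26.98: other taxable items → 6.75% → $1.82
Dish soap $7.77: other taxable items → 6.75% → $0.52
Sushi platter $23.05: restaurant meals → 4% → $0.92
Total tax = $5.88 + $0.32 + $5.02 + $1.82 + $0.52 + $0.92 = $14.48

$14.48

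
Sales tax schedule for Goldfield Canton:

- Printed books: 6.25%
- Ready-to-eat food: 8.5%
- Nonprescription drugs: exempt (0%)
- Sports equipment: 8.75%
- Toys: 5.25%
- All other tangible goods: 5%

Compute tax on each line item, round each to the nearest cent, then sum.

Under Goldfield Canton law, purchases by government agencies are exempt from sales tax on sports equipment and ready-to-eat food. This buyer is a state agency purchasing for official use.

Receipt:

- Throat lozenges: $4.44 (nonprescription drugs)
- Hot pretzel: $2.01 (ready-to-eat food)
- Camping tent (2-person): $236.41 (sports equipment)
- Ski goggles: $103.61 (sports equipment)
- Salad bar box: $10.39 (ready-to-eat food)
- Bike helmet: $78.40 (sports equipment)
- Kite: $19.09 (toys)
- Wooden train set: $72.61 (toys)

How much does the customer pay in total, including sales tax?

Throat lozenges $4.44: nonprescription drugs → 0% → $0.00
Hot pretzel $2.01: ready-to-eat food, buyer-exempt → 0% → $0.00
Camping tent (2-person) $236.41: sports equipment, buyer-exempt → 0% → $0.00
Ski goggles $103.61: sports equipment, buyer-exempt → 0% → $0.00
Salad bar box $10.39: ready-to-eat food, buyer-exempt → 0% → $0.00
Bike helmet $78.40: sports equipment, buyer-exempt → 0% → $0.00
Kite $19.09: toys → 5.25% → $1.00
Wooden train set $72.61: toys → 5.25% → $3.81
Subtotal = $526.96; tax = $4.81; total due = $531.77

$531.77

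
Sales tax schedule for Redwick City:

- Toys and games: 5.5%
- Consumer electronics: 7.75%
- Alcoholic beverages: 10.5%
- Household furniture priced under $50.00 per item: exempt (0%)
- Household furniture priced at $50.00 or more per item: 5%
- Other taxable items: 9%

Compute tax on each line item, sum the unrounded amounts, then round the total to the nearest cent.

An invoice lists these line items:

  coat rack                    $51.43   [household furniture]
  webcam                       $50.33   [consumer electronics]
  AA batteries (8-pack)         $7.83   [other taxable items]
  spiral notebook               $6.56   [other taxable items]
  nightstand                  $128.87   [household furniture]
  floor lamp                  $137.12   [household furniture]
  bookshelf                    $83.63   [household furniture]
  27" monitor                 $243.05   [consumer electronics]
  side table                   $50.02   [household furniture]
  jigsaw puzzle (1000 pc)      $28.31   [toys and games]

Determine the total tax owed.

Coat rack $51.43: household furniture, $50.00 or more → 5% → $2.5715
Webcam $50.33: consumer electronics → 7.75% → $3.900575
AA batteries (8-pack) $7.83: other taxable items → 9% → $0.7047
Spiral notebook $6.56: other taxable items → 9% → $0.5904
Nightstand $128.87: household furniture, $50.00 or more → 5% → $6.4435
Floor lamp $137.12: household furniture, $50.00 or more → 5% → $6.856
Bookshelf $83.63: household furniture, $50.00 or more → 5% → $4.1815
27" monitor $243.05: consumer electronics → 7.75% → $18.836375
Side table $50.02: household furniture, $50.00 or more → 5% → $2.501
Jigsaw puzzle (1000 pc) $28.31: toys and games → 5.5% → $1.55705
Unrounded tax sum = $48.1426 → $48.14

$48.14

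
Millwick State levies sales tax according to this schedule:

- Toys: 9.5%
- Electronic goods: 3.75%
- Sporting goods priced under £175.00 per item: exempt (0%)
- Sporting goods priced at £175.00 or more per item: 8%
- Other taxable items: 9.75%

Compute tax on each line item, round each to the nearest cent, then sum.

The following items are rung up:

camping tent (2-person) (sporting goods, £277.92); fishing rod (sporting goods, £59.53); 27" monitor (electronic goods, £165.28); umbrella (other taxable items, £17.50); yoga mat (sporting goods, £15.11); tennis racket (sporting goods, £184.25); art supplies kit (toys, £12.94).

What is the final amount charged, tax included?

Camping tent (2-person) £277.92: sporting goods, £175.00 or more → 8% → £22.23
Fishing rod £59.53: sporting goods, under £175.00 → 0% → £0.00
27" monitor £165.28: electronic goods → 3.75% → £6.20
Umbrella £17.50: other taxable items → 9.75% → £1.71
Yoga mat £15.11: sporting goods, under £175.00 → 0% → £0.00
Tennis racket £184.25: sporting goods, £175.00 or more → 8% → £14.74
Art supplies kit £12.94: toys → 9.5% → £1.23
Subtotal = £732.53; tax = £46.11; total due = £778.64

£778.64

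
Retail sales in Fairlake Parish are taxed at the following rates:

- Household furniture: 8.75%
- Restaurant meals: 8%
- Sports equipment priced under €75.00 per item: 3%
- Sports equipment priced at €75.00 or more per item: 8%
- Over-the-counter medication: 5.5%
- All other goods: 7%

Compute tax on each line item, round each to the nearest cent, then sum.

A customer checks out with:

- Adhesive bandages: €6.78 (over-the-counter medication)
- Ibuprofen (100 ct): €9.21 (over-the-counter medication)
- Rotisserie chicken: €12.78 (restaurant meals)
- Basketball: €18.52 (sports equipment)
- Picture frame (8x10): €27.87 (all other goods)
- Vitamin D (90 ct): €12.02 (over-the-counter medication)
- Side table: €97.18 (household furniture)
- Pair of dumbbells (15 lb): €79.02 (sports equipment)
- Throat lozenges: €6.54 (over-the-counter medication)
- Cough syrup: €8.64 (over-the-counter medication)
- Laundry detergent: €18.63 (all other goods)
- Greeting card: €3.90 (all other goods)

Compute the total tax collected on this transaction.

Adhesive bandages €6.78: over-the-counter medication → 5.5% → €0.37
Ibuprofen (100 ct) €9.21: over-the-counter medication → 5.5% → €0.51
Rotisserie chicken €12.78: restaurant meals → 8% → €1.02
Basketball €18.52: sports equipment, under €75.00 → 3% → €0.56
Picture frame (8x10) €27.87: all other goods → 7% → €1.95
Vitamin D (90 ct) €12.02: over-the-counter medication → 5.5% → €0.66
Side table €97.18: household furniture → 8.75% → €8.50
Pair of dumbbells (15 lb) €79.02: sports equipment, €75.00 or more → 8% → €6.32
Throat lozenges €6.54: over-the-counter medication → 5.5% → €0.36
Cough syrup €8.64: over-the-counter medication → 5.5% → €0.48
Laundry detergent €18.63: all other goods → 7% → €1.30
Greeting card €3.90: all other goods → 7% → €0.27
Total tax = €0.37 + €0.51 + €1.02 + €0.56 + €1.95 + €0.66 + €8.50 + €6.32 + €0.36 + €0.48 + €1.30 + €0.27 = €22.30

€22.30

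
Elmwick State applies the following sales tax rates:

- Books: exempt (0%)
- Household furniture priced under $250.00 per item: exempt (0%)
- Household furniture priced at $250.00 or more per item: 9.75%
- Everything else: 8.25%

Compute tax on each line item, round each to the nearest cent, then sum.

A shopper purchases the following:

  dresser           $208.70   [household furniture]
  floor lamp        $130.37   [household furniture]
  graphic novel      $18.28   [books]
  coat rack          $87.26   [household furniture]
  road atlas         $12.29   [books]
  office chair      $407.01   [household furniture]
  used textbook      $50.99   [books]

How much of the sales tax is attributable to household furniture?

Dresser $208.70: household furniture, under $250.00 → 0% → $0.00
Floor lamp $130.37: household furniture, under $250.00 → 0% → $0.00
Coat rack $87.26: household furniture, under $250.00 → 0% → $0.00
Office chair $407.01: household furniture, $250.00 or more → 9.75% → $39.68
Tax on household furniture = $0.00 + $0.00 + $0.00 + $39.68 = $39.68

$39.68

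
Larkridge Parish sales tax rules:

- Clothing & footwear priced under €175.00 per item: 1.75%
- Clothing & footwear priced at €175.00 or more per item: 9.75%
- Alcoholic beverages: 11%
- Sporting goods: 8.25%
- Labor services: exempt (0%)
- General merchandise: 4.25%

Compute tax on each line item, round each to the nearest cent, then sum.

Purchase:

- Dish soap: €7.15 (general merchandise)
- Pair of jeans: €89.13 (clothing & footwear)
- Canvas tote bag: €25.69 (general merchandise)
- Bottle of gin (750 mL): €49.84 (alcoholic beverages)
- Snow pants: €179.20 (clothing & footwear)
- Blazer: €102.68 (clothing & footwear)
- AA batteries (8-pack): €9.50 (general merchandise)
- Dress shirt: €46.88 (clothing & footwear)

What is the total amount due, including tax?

€538.99

Dish soap €7.15: general merchandise → 4.25% → €0.30
Pair of jeans €89.13: clothing & footwear, under €175.00 → 1.75% → €1.56
Canvas tote bag €25.69: general merchandise → 4.25% → €1.09
Bottle of gin (750 mL) €49.84: alcoholic beverages → 11% → €5.48
Snow pants €179.20: clothing & footwear, €175.00 or more → 9.75% → €17.47
Blazer €102.68: clothing & footwear, under €175.00 → 1.75% → €1.80
AA batteries (8-pack) €9.50: general merchandise → 4.25% → €0.40
Dress shirt €46.88: clothing & footwear, under €175.00 → 1.75% → €0.82
Subtotal = €510.07; tax = €28.92; total due = €538.99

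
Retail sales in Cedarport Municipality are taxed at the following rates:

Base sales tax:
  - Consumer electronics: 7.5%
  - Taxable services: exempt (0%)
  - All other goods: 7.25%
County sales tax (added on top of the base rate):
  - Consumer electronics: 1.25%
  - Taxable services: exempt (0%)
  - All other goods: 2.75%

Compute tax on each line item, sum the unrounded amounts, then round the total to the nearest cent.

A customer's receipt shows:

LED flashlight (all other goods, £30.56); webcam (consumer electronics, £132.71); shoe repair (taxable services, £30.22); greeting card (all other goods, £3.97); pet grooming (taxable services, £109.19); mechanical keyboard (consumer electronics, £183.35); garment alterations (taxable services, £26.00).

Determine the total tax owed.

£31.11

LED flashlight £30.56: all other goods → 7.25% + 2.75% county = 10% → £3.056
Webcam £132.71: consumer electronics → 7.5% + 1.25% county = 8.75% → £11.612125
Shoe repair £30.22: taxable services → 0% + 0% county = 0% → £0.00
Greeting card £3.97: all other goods → 7.25% + 2.75% county = 10% → £0.397
Pet grooming £109.19: taxable services → 0% + 0% county = 0% → £0.00
Mechanical keyboard £183.35: consumer electronics → 7.5% + 1.25% county = 8.75% → £16.043125
Garment alterations £26.00: taxable services → 0% + 0% county = 0% → £0.00
Unrounded tax sum = £31.10825 → £31.11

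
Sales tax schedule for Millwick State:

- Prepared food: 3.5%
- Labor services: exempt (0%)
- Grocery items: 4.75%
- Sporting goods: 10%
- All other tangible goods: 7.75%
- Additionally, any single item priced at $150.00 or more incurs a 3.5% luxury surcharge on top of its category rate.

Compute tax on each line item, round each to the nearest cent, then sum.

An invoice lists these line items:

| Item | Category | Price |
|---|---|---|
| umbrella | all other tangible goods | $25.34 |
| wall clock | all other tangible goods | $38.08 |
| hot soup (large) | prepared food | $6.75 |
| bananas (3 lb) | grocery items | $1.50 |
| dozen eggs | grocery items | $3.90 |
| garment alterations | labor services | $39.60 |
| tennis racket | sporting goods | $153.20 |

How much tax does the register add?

Umbrella $25.34: all other tangible goods → 7.75% → $1.96
Wall clock $38.08: all other tangible goods → 7.75% → $2.95
Hot soup (large) $6.75: prepared food → 3.5% → $0.24
Bananas (3 lb) $1.50: grocery items → 4.75% → $0.07
Dozen eggs $3.90: grocery items → 4.75% → $0.19
Garment alterations $39.60: labor services → 0% → $0.00
Tennis racket $153.20: sporting goods → 10% + 3.5% surcharge = 13.5% → $20.68
Total tax = $1.96 + $2.95 + $0.24 + $0.07 + $0.19 + $20.68 = $26.09

$26.09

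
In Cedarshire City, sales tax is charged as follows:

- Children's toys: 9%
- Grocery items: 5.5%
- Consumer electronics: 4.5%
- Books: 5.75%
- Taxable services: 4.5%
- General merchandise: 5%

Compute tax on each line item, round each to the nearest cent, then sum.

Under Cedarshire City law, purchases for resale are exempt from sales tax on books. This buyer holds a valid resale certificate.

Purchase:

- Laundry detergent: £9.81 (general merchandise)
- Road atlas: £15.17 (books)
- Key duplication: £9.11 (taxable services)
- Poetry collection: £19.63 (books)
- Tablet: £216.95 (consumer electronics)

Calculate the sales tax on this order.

Laundry detergent £9.81: general merchandise → 5% → £0.49
Road atlas £15.17: books, buyer-exempt → 0% → £0.00
Key duplication £9.11: taxable services → 4.5% → £0.41
Poetry collection £19.63: books, buyer-exempt → 0% → £0.00
Tablet £216.95: consumer electronics → 4.5% → £9.76
Total tax = £0.49 + £0.41 + £9.76 = £10.66

£10.66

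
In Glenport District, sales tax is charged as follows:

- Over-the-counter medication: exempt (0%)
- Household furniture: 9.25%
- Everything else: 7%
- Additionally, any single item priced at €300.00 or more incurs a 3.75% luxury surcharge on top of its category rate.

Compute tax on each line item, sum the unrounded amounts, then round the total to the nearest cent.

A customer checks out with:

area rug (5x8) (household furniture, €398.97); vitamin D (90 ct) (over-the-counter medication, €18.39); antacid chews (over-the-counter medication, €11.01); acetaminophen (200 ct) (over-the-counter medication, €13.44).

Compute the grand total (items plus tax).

Area rug (5x8) €398.97: household furniture → 9.25% + 3.75% surcharge = 13% → €51.8661
Vitamin D (90 ct) €18.39: over-the-counter medication → 0% → €0.00
Antacid chews €11.01: over-the-counter medication → 0% → €0.00
Acetaminophen (200 ct) €13.44: over-the-counter medication → 0% → €0.00
Subtotal = €441.81; unrounded tax = €51.8661 → €51.87; total due = €493.68

€493.68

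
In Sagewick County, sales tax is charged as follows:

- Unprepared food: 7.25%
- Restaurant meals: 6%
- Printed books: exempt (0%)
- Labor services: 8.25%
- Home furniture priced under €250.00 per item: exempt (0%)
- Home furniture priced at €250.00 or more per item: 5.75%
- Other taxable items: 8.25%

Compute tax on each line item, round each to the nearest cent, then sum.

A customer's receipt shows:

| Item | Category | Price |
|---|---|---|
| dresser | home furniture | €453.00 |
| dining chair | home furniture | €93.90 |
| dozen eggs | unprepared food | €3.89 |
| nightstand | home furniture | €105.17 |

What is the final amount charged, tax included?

€682.29

Dresser €453.00: home furniture, €250.00 or more → 5.75% → €26.05
Dining chair €93.90: home furniture, under €250.00 → 0% → €0.00
Dozen eggs €3.89: unprepared food → 7.25% → €0.28
Nightstand €105.17: home furniture, under €250.00 → 0% → €0.00
Subtotal = €655.96; tax = €26.33; total due = €682.29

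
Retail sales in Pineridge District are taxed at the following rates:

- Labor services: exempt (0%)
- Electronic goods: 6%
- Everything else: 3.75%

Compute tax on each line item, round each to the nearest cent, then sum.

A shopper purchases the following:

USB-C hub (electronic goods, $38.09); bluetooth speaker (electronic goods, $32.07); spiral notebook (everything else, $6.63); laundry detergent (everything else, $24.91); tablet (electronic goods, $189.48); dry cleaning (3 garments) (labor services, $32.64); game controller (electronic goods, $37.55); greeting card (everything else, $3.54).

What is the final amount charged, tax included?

$384.05

USB-C hub $38.09: electronic goods → 6% → $2.29
Bluetooth speaker $32.07: electronic goods → 6% → $1.92
Spiral notebook $6.63: everything else → 3.75% → $0.25
Laundry detergent $24.91: everything else → 3.75% → $0.93
Tablet $189.48: electronic goods → 6% → $11.37
Dry cleaning (3 garments) $32.64: labor services → 0% → $0.00
Game controller $37.55: electronic goods → 6% → $2.25
Greeting card $3.54: everything else → 3.75% → $0.13
Subtotal = $364.91; tax = $19.14; total due = $384.05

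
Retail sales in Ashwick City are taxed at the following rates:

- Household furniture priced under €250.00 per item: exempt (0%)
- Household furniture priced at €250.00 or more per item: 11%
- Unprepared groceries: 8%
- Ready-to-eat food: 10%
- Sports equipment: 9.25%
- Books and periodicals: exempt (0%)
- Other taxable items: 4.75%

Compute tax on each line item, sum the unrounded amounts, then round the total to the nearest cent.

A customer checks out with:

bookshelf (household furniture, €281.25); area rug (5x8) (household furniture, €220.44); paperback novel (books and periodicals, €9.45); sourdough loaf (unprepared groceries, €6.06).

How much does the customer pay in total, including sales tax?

€548.62

Bookshelf €281.25: household furniture, €250.00 or more → 11% → €30.9375
Area rug (5x8) €220.44: household furniture, under €250.00 → 0% → €0.00
Paperback novel €9.45: books and periodicals → 0% → €0.00
Sourdough loaf €6.06: unprepared groceries → 8% → €0.4848
Subtotal = €517.20; unrounded tax = €31.4223 → €31.42; total due = €548.62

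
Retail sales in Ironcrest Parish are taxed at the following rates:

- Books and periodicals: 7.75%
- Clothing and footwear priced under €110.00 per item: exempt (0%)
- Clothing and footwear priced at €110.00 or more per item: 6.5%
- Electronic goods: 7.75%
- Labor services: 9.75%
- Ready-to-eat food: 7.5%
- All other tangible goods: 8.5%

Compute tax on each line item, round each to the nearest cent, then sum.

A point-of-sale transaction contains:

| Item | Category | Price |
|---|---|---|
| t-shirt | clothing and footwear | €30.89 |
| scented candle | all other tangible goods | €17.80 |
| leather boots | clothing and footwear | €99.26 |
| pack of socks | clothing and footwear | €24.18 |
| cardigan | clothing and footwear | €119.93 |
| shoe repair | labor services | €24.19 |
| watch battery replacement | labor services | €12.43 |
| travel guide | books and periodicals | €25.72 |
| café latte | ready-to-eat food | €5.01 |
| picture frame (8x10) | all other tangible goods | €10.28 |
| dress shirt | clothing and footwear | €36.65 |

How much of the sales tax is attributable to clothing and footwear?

€7.80

T-shirt €30.89: clothing and footwear, under €110.00 → 0% → €0.00
Leather boots €99.26: clothing and footwear, under €110.00 → 0% → €0.00
Pack of socks €24.18: clothing and footwear, under €110.00 → 0% → €0.00
Cardigan €119.93: clothing and footwear, €110.00 or more → 6.5% → €7.80
Dress shirt €36.65: clothing and footwear, under €110.00 → 0% → €0.00
Tax on clothing and footwear = €0.00 + €0.00 + €0.00 + €7.80 + €0.00 = €7.80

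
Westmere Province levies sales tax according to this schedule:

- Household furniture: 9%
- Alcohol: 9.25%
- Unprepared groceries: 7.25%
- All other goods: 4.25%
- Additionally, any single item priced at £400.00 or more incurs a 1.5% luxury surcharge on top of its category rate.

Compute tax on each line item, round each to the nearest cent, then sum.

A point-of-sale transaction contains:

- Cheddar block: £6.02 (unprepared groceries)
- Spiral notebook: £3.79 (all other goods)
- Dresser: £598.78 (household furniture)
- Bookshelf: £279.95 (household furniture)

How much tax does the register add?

Cheddar block £6.02: unprepared groceries → 7.25% → £0.44
Spiral notebook £3.79: all other goods → 4.25% → £0.16
Dresser £598.78: household furniture → 9% + 1.5% surcharge = 10.5% → £62.87
Bookshelf £279.95: household furniture → 9% → £25.20
Total tax = £0.44 + £0.16 + £62.87 + £25.20 = £88.67

£88.67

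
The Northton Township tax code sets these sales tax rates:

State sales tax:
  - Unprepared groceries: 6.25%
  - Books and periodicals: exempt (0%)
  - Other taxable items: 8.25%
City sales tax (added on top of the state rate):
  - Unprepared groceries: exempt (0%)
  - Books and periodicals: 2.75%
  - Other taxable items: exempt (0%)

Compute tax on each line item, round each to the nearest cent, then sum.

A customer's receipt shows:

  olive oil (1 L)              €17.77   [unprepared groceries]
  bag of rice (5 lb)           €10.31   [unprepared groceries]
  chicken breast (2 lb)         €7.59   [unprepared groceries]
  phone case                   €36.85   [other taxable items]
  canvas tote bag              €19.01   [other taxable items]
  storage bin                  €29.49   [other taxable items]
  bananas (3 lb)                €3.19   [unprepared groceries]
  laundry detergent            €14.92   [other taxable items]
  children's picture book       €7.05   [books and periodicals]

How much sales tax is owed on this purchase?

€10.88

Olive oil (1 L) €17.77: unprepared groceries → 6.25% + 0% city = 6.25% → €1.11
Bag of rice (5 lb) €10.31: unprepared groceries → 6.25% + 0% city = 6.25% → €0.64
Chicken breast (2 lb) €7.59: unprepared groceries → 6.25% + 0% city = 6.25% → €0.47
Phone case €36.85: other taxable items → 8.25% + 0% city = 8.25% → €3.04
Canvas tote bag €19.01: other taxable items → 8.25% + 0% city = 8.25% → €1.57
Storage bin €29.49: other taxable items → 8.25% + 0% city = 8.25% → €2.43
Bananas (3 lb) €3.19: unprepared groceries → 6.25% + 0% city = 6.25% → €0.20
Laundry detergent €14.92: other taxable items → 8.25% + 0% city = 8.25% → €1.23
Children's picture book €7.05: books and periodicals → 0% + 2.75% city = 2.75% → €0.19
Total tax = €1.11 + €0.64 + €0.47 + €3.04 + €1.57 + €2.43 + €0.20 + €1.23 + €0.19 = €10.88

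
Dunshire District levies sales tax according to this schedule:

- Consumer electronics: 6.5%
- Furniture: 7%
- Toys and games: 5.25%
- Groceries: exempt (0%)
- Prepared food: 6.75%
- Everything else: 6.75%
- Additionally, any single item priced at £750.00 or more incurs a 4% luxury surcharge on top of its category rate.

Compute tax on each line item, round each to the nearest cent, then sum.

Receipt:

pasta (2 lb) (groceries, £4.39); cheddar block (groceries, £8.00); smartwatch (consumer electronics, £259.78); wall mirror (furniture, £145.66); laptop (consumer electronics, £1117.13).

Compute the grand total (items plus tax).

£1679.35

Pasta (2 lb) £4.39: groceries → 0% → £0.00
Cheddar block £8.00: groceries → 0% → £0.00
Smartwatch £259.78: consumer electronics → 6.5% → £16.89
Wall mirror £145.66: furniture → 7% → £10.20
Laptop £1117.13: consumer electronics → 6.5% + 4% surcharge = 10.5% → £117.30
Subtotal = £1534.96; tax = £144.39; total due = £1679.35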